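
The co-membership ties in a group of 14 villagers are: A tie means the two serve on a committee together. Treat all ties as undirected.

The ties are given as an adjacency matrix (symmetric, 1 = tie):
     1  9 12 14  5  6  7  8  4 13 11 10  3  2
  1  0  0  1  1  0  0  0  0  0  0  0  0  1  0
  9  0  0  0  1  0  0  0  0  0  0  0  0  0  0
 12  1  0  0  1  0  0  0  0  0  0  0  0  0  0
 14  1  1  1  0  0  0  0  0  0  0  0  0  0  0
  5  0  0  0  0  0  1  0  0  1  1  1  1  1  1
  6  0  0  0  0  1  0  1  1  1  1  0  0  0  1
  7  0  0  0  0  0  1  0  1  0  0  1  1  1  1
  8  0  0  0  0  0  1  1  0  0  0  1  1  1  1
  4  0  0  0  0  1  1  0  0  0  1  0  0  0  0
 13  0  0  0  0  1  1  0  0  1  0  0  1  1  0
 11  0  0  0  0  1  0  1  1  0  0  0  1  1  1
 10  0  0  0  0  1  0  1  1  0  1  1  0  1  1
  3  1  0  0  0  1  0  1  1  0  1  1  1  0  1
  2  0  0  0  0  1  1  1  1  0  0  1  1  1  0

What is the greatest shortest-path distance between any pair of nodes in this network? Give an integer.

Eccentricity of each node (its greatest distance to any other): 1:3, 2:4, 3:3, 4:5, 5:4, 6:5, 7:4, 8:4, 9:5, 10:4, 11:4, 12:4, 13:4, 14:4.
The maximum eccentricity is 5, realized for instance by the pair 9–6 via 9 – 14 – 1 – 3 – 5 – 6. So the diameter is 5.

5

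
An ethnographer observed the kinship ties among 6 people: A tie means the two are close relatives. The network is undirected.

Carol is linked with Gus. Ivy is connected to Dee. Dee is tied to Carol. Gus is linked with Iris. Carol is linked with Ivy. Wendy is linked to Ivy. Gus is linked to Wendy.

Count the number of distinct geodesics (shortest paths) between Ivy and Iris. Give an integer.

2

The shortest distance is 3. The length-3 paths are: Ivy–Carol–Gus–Iris; Ivy–Wendy–Gus–Iris.
That gives 2 distinct shortest paths.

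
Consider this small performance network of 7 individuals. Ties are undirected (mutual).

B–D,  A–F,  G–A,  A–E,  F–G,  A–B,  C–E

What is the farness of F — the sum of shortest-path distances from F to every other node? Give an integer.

12

Distances from F: A:1, B:2, C:3, D:3, E:2, G:1.
Sum = 1 + 2 + 3 + 3 + 2 + 1 = 12.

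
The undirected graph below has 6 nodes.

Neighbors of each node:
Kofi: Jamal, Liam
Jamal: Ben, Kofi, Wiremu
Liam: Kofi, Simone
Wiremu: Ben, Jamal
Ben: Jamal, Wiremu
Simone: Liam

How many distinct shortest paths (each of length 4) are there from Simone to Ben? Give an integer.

1

The shortest distance is 4, and the only length-4 path is Simone–Liam–Kofi–Jamal–Ben. So there is exactly 1 shortest path.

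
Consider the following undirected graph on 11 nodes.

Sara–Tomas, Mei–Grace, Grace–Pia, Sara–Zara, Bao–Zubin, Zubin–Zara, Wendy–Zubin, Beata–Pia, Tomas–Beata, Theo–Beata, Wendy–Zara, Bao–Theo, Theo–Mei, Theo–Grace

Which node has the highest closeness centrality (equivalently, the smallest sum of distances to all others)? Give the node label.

Farness (sum of distances to all others) for each node — Bao:21, Beata:21, Grace:25, Mei:26, Pia:27, Sara:25, Theo:19, Tomas:23, Wendy:29, Zara:25, Zubin:23.
The smallest farness is 19, for Theo, so Theo has the highest closeness.

Theo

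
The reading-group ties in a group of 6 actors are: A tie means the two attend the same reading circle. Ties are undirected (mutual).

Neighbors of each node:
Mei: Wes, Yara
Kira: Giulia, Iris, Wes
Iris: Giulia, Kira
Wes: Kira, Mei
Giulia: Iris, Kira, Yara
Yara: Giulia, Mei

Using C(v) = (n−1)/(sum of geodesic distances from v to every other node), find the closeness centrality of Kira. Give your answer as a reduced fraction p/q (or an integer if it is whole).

5/7

Distances from Kira: Giulia:1, Iris:1, Mei:2, Wes:1, Yara:2. Sum = 7.
n = 6, so closeness = 5/7.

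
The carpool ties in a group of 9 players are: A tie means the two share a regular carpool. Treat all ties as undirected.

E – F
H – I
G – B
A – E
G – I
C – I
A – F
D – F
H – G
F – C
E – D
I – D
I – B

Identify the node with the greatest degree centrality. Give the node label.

I

Degrees — A:2, B:2, C:2, D:3, E:3, F:4, G:3, H:2, I:5.
The maximum is 5, attained only by I.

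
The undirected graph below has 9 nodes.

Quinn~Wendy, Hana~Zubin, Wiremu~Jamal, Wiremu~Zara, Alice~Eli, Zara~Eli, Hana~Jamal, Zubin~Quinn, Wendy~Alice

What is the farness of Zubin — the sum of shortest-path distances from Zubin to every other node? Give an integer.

Distances from Zubin: Alice:3, Eli:4, Hana:1, Jamal:2, Quinn:1, Wendy:2, Wiremu:3, Zara:4.
Sum = 3 + 4 + 1 + 2 + 1 + 2 + 3 + 4 = 20.

20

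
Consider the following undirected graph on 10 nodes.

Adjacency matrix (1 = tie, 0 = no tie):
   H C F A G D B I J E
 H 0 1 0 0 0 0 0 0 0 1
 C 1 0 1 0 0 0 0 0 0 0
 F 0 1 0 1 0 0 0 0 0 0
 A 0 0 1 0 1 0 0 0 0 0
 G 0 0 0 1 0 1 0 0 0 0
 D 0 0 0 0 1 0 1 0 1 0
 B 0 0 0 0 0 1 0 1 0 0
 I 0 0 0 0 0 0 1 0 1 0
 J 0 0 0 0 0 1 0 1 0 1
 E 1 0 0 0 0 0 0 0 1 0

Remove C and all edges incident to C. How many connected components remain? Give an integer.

C's neighbors (F and H) remain reachable from one another through other ties, so the rest of the network stays in one piece.

1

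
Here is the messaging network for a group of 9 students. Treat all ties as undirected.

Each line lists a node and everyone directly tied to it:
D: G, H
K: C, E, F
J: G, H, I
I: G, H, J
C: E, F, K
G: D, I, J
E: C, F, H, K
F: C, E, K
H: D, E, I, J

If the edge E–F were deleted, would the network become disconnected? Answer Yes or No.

No

Even without that edge, E still reaches F via E – K – F, so the network stays connected. Not a bridge.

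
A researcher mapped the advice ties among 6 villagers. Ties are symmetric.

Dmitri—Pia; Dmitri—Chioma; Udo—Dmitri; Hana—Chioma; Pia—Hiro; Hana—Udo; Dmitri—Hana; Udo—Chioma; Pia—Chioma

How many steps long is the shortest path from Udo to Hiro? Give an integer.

3

One shortest route is Udo – Chioma – Pia – Hiro, which uses 3 edges, and at distance 2 from Udo we only reach {Pia}, which does not include Hiro. So d(Udo,Hiro) = 3.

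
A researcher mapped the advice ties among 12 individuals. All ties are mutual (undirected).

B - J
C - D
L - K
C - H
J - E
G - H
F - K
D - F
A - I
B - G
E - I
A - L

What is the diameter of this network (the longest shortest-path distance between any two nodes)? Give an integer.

Eccentricity of each node (its greatest distance to any other): A:6, B:6, C:6, D:6, E:6, F:6, G:6, H:6, I:6, J:6, K:6, L:6.
The maximum eccentricity is 6, realized for instance by the pair B–K via B – J – E – I – A – L – K. So the diameter is 6.

6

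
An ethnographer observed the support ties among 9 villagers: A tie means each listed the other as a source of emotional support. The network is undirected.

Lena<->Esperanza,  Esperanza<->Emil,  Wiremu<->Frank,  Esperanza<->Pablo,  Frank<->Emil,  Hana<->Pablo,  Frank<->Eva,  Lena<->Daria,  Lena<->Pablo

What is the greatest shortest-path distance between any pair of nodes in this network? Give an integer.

5

Eccentricity of each node (its greatest distance to any other): Daria:5, Emil:3, Esperanza:3, Eva:5, Frank:4, Hana:5, Lena:4, Pablo:4, Wiremu:5.
The maximum eccentricity is 5, realized for instance by the pair Hana–Eva via Hana – Pablo – Esperanza – Emil – Frank – Eva. So the diameter is 5.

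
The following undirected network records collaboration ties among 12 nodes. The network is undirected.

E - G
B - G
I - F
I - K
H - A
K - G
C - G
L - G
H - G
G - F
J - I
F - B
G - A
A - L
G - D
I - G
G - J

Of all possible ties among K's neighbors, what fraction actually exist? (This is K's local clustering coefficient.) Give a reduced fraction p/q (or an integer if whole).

K's neighbors: G and I (k = 2).
Possible neighbor pairs: C(2,2) = 1. Edges among them: G–I → e = 1.
Clustering(K) = 1/1.

1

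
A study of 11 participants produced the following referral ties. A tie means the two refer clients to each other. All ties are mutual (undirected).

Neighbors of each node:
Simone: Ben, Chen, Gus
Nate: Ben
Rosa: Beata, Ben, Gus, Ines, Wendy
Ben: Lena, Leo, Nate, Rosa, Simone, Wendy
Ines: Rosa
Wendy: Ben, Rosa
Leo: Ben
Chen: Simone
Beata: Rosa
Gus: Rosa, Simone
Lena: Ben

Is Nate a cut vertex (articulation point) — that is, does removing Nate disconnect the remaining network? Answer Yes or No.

Even without Nate, every remaining node can still reach every other (the residual graph is connected), so Nate is not a cut vertex.

No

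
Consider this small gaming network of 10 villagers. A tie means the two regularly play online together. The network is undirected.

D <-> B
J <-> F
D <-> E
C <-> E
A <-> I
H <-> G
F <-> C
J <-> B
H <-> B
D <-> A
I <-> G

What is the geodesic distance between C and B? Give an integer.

3

One shortest route is C – F – J – B, which uses 3 edges, and at distance 2 from C we only reach {D, J}, which does not include B. So d(C,B) = 3.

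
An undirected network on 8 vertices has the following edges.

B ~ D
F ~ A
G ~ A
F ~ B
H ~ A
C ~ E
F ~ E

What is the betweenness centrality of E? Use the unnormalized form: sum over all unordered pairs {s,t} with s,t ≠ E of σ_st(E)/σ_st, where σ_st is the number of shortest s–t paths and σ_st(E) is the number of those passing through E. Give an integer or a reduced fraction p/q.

6

Pairs whose geodesics pass through E — H–C: 1; G–C: 1; F–C: 1; A–C: 1; C–B: 1; C–D: 1.
All other pairs contribute 0.
Summing the contributions gives betweenness(E) = 6.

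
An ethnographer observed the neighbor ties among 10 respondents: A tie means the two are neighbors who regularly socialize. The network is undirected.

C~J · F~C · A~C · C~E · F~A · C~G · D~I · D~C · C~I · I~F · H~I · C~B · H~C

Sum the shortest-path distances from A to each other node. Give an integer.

Distances from A: B:2, C:1, D:2, E:2, F:1, G:2, H:2, I:2, J:2.
Sum = 2 + 1 + 2 + 2 + 1 + 2 + 2 + 2 + 2 = 16.

16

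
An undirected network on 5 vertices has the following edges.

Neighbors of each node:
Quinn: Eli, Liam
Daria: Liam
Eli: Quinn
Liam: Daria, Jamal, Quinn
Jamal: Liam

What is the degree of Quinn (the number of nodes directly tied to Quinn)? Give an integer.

Quinn is directly tied to Eli and Liam. That is 2 neighbors, so the degree of Quinn is 2.

2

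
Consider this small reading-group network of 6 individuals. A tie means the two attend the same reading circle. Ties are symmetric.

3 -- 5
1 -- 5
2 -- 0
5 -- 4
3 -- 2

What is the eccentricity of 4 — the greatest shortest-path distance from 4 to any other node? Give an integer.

4

Distances from 4: 0:4, 1:2, 2:3, 3:2, 5:1.
The largest is 4 (to 0), so the eccentricity of 4 is 4.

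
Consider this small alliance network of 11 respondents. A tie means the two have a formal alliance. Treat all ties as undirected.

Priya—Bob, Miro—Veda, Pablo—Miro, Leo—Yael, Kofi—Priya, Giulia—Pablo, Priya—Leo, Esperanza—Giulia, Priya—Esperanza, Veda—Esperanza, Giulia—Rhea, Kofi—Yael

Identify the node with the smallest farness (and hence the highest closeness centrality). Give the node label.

Esperanza

Farness (sum of distances to all others) for each node — Bob:28, Esperanza:18, Giulia:22, Kofi:26, Leo:26, Miro:29, Pablo:28, Priya:19, Rhea:31, Veda:24, Yael:33.
The smallest farness is 18, for Esperanza, so Esperanza has the highest closeness.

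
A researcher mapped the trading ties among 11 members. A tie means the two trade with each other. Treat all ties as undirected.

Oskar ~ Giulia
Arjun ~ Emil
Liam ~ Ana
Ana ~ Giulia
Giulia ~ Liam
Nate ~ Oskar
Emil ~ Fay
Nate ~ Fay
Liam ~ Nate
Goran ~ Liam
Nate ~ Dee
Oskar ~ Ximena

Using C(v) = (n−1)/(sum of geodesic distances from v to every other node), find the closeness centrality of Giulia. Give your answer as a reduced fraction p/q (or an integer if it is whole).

Distances from Giulia: Ana:1, Arjun:5, Dee:3, Emil:4, Fay:3, Goran:2, Liam:1, Nate:2, Oskar:1, Ximena:2. Sum = 24.
n = 11, so closeness = 10/24 = 5/12.

5/12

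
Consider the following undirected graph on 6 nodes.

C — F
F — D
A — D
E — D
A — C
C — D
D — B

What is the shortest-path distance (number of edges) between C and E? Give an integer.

One shortest route is C – D – E, which uses 2 edges, and C and E are not directly tied, so nothing shorter exists. So d(C,E) = 2.

2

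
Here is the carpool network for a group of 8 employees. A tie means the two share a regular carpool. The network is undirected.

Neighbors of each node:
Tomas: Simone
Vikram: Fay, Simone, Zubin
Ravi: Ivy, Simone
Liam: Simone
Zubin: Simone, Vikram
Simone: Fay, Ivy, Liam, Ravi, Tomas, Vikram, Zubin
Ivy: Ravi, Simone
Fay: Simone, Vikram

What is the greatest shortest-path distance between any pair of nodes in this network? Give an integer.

2

Eccentricity of each node (its greatest distance to any other): Fay:2, Ivy:2, Liam:2, Ravi:2, Simone:1, Tomas:2, Vikram:2, Zubin:2.
The maximum eccentricity is 2, realized for instance by the pair Liam–Ivy via Liam – Simone – Ivy. So the diameter is 2.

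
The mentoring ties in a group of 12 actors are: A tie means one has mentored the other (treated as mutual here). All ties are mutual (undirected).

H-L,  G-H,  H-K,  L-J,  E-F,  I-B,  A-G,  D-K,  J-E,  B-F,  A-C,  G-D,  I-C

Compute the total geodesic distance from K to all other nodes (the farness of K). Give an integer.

36

Distances from K: A:3, B:6, C:4, D:1, E:4, F:5, G:2, H:1, I:5, J:3, L:2.
Sum = 3 + 6 + 4 + 1 + 4 + 5 + 2 + 1 + 5 + 3 + 2 = 36.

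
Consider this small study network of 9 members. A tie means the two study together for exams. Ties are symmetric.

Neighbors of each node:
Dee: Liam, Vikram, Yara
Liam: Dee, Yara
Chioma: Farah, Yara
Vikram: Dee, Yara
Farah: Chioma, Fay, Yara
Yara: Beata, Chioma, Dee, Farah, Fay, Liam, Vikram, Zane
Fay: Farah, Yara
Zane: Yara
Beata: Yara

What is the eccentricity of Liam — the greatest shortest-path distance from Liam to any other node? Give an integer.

2

Distances from Liam: Beata:2, Chioma:2, Dee:1, Farah:2, Fay:2, Vikram:2, Yara:1, Zane:2.
The largest is 2 (to Farah, Beata, Vikram, Chioma, Zane, and Fay), so the eccentricity of Liam is 2.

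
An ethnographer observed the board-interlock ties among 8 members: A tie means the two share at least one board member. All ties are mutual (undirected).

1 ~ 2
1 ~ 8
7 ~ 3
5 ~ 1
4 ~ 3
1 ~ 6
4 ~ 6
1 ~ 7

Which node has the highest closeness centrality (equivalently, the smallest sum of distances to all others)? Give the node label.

1

Farness (sum of distances to all others) for each node — 1:9, 2:15, 3:15, 4:15, 5:15, 6:12, 7:12, 8:15.
The smallest farness is 9, for 1, so 1 has the highest closeness.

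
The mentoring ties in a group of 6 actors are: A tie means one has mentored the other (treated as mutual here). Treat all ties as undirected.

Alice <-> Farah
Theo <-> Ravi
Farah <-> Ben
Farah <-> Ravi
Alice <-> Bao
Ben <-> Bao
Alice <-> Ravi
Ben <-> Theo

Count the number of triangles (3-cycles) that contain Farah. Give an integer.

Farah's neighbors: Alice, Ben, and Ravi.
Neighbor pairs that are themselves tied: Farah–Alice–Ravi. Each forms one triangle with Farah, for 1 in total.

1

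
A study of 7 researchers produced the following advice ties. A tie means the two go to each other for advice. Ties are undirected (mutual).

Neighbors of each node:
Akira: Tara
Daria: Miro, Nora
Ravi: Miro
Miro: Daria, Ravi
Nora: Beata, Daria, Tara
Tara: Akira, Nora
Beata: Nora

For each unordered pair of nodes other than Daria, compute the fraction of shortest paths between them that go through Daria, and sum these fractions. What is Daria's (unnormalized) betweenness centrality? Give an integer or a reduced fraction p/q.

Pairs whose geodesics pass through Daria — Beata–Ravi: 1; Beata–Miro: 1; Akira–Ravi: 1; Akira–Miro: 1; Ravi–Tara: 1; Ravi–Nora: 1; Miro–Tara: 1; Miro–Nora: 1.
All other pairs contribute 0.
Summing the contributions gives betweenness(Daria) = 8.

8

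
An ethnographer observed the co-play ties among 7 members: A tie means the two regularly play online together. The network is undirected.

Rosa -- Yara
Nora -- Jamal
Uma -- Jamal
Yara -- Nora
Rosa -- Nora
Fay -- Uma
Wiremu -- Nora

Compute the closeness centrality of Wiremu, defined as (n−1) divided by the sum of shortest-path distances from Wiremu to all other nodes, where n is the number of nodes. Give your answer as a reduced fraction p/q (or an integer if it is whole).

Distances from Wiremu: Fay:4, Jamal:2, Nora:1, Rosa:2, Uma:3, Yara:2. Sum = 14.
n = 7, so closeness = 6/14 = 3/7.

3/7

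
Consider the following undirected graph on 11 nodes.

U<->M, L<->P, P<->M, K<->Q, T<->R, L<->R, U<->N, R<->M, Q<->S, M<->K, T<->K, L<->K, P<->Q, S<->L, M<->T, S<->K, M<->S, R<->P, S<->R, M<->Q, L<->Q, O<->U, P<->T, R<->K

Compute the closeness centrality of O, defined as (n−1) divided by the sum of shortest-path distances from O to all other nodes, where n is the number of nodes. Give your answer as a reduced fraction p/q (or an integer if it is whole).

10/27

Distances from O: K:3, L:4, M:2, N:2, P:3, Q:3, R:3, S:3, T:3, U:1. Sum = 27.
n = 11, so closeness = 10/27.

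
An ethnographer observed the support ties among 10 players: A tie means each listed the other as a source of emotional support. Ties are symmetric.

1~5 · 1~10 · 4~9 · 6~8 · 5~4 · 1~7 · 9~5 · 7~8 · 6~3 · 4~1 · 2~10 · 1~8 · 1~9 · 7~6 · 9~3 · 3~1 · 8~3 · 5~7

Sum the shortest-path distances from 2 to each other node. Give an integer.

25

Distances from 2: 1:2, 3:3, 4:3, 5:3, 6:4, 7:3, 8:3, 9:3, 10:1.
Sum = 2 + 3 + 3 + 3 + 4 + 3 + 3 + 3 + 1 = 25.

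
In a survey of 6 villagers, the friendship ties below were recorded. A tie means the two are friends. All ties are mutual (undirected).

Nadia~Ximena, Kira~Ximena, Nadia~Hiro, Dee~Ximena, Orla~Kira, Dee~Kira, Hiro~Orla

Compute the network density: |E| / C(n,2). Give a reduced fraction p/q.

There are 7 edges and 6 nodes, so the maximum possible is C(6,2) = 15.
Density = 7/15.

7/15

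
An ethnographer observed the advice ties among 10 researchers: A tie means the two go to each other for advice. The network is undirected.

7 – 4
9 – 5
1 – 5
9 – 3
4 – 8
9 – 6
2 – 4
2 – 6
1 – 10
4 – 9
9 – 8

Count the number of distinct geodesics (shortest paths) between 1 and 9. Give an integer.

The shortest distance is 2, and the only length-2 path is 1–5–9. So there is exactly 1 shortest path.

1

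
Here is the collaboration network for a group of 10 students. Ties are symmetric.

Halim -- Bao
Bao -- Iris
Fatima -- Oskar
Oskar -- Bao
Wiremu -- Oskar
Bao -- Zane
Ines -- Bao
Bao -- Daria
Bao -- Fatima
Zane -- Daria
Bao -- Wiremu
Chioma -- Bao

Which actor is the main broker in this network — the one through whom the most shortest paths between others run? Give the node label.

Bao

Unnormalized betweenness of each node: Bao:65/2, Chioma:0, Daria:0, Fatima:0, Halim:0, Ines:0, Iris:0, Oskar:1/2, Wiremu:0, Zane:0.
Bao has the largest value, 65/2, making it the main broker — the node through which the most shortest paths run.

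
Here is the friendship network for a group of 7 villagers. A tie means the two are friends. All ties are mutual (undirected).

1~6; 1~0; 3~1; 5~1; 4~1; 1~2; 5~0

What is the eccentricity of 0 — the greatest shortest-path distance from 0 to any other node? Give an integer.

Distances from 0: 1:1, 2:2, 3:2, 4:2, 5:1, 6:2.
The largest is 2 (to 6, 2, 3, and 4), so the eccentricity of 0 is 2.

2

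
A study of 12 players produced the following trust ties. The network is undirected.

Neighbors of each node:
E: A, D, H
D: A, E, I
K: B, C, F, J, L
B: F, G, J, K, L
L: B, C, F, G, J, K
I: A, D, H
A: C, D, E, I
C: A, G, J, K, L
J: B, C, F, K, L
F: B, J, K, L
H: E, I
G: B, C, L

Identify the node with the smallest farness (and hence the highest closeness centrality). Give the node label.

Farness (sum of distances to all others) for each node — A:20, B:27, C:18, D:27, E:27, F:28, G:24, H:35, I:27, J:22, K:22, L:21.
The smallest farness is 18, for C, so C has the highest closeness.

C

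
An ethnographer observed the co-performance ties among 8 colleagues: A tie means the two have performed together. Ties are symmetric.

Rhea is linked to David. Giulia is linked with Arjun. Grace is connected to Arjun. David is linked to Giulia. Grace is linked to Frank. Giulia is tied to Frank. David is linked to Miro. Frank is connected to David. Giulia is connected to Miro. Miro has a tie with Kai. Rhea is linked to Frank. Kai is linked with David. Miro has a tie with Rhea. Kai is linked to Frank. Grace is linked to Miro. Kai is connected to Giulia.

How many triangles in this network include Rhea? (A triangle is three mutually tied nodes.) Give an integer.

Rhea's neighbors: David, Frank, and Miro.
Neighbor pairs that are themselves tied: Rhea–David–Frank; Rhea–David–Miro. Each forms one triangle with Rhea, for 2 in total.

2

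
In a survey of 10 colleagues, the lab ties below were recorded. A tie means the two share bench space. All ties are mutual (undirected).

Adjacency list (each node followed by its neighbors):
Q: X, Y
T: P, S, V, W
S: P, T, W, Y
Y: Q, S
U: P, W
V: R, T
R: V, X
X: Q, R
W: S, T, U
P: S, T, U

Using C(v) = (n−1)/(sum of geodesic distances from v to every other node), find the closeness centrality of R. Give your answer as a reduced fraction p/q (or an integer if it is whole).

Distances from R: P:3, Q:2, S:3, T:2, U:4, V:1, W:3, X:1, Y:3. Sum = 22.
n = 10, so closeness = 9/22.

9/22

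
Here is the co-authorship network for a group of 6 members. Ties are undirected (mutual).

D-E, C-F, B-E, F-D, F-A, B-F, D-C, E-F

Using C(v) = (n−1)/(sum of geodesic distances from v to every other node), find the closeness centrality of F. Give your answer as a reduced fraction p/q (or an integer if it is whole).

1

Distances from F: A:1, B:1, C:1, D:1, E:1. Sum = 5.
n = 6, so closeness = 5/5 = 1.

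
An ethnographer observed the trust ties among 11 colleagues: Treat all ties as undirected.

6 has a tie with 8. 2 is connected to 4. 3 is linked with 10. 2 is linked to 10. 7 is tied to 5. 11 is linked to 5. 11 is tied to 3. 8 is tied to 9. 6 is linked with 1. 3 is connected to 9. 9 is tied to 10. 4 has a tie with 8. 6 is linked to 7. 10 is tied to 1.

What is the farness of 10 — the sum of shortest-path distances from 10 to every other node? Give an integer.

Distances from 10: 1:1, 2:1, 3:1, 4:2, 5:3, 6:2, 7:3, 8:2, 9:1, 11:2.
Sum = 1 + 1 + 1 + 2 + 3 + 2 + 3 + 2 + 1 + 2 = 18.

18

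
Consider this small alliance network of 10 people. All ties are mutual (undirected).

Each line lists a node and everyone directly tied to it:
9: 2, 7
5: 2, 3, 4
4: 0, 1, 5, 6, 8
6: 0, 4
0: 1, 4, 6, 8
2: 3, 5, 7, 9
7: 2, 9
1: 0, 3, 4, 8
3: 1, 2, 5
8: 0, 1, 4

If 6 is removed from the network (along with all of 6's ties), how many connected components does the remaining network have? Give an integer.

6's neighbors (0 and 4) remain reachable from one another through other ties, so the rest of the network stays in one piece.

1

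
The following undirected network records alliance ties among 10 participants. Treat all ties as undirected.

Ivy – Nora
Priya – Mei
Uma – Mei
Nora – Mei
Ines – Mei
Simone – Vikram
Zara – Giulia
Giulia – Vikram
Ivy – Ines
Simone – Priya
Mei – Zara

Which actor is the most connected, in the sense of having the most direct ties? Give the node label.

Mei

Degrees — Giulia:2, Ines:2, Ivy:2, Mei:5, Nora:2, Priya:2, Simone:2, Uma:1, Vikram:2, Zara:2.
The maximum is 5, attained only by Mei.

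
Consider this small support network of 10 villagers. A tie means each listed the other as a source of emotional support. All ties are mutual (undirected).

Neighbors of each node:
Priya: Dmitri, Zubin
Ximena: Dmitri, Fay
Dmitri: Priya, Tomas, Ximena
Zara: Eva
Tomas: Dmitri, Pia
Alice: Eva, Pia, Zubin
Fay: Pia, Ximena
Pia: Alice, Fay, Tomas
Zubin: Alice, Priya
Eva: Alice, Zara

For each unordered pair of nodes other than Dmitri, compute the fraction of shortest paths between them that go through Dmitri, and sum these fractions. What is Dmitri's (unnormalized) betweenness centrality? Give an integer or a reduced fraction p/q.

6

Pairs whose geodesics pass through Dmitri — Zubin–Ximena: 1; Zubin–Tomas: 1/2; Pia–Priya: 1/2; Ximena–Tomas: 1; Ximena–Priya: 1; Tomas–Priya: 1; Priya–Fay: 1.
All other pairs contribute 0.
Summing the contributions gives betweenness(Dmitri) = 6.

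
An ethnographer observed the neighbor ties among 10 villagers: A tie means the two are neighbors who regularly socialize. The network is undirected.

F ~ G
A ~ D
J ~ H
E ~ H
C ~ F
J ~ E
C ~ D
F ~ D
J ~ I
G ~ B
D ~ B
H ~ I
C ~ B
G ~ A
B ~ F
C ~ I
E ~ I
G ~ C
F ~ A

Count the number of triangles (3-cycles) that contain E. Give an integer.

3

E's neighbors: H, I, and J.
Neighbor pairs that are themselves tied: E–H–I; E–H–J; E–I–J. Each forms one triangle with E, for 3 in total.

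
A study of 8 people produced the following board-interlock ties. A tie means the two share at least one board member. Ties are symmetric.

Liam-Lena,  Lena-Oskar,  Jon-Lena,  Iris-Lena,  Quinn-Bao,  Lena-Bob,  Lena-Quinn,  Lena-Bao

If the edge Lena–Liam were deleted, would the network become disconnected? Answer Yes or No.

Without the Lena–Liam edge there is no alternate route between Lena and Liam, so the network disconnects. It is a bridge.

Yes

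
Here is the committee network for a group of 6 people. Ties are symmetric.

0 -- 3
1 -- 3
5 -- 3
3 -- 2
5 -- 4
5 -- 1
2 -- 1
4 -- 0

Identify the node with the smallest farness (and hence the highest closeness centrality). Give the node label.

Farness (sum of distances to all others) for each node — 0:8, 1:7, 2:9, 3:6, 4:9, 5:7.
The smallest farness is 6, for 3, so 3 has the highest closeness.

3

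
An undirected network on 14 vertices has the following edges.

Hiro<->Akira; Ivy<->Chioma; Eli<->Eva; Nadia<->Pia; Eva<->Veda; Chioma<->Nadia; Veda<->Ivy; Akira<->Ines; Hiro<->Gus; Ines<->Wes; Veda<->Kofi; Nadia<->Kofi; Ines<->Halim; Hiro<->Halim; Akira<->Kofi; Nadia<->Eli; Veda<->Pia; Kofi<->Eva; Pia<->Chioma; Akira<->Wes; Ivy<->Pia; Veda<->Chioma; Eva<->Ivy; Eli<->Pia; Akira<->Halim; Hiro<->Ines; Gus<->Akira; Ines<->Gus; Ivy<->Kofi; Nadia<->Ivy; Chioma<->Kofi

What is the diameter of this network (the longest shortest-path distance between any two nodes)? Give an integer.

Eccentricity of each node (its greatest distance to any other): Akira:3, Chioma:3, Eli:4, Eva:3, Gus:4, Halim:4, Hiro:4, Ines:4, Ivy:3, Kofi:2, Nadia:3, Pia:4, Veda:3, Wes:4.
The maximum eccentricity is 4, realized for instance by the pair Pia–Wes via Pia – Veda – Kofi – Akira – Wes. So the diameter is 4.

4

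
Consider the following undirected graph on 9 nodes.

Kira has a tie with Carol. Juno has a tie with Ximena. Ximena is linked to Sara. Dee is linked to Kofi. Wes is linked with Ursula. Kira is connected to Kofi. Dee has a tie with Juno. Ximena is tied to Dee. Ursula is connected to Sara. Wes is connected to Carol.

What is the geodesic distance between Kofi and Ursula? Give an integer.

4

One shortest route is Kofi – Kira – Carol – Wes – Ursula, which uses 4 edges, and at distance 3 from Kofi we only reach {Sara, Wes}, which does not include Ursula. So d(Kofi,Ursula) = 4.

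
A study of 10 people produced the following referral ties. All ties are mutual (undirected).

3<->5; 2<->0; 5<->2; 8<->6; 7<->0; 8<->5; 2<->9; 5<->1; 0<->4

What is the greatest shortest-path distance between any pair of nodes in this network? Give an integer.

5

Eccentricity of each node (its greatest distance to any other): 0:4, 1:4, 2:3, 3:4, 4:5, 5:3, 6:5, 7:5, 8:4, 9:4.
The maximum eccentricity is 5, realized for instance by the pair 7–6 via 7 – 0 – 2 – 5 – 8 – 6. So the diameter is 5.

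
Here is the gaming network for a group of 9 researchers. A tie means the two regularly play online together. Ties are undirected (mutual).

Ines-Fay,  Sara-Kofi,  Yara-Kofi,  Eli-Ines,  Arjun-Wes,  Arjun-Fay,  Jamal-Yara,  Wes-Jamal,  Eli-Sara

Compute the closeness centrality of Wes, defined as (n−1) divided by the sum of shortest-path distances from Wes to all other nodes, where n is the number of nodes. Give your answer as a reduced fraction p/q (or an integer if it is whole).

Distances from Wes: Arjun:1, Eli:4, Fay:2, Ines:3, Jamal:1, Kofi:3, Sara:4, Yara:2. Sum = 20.
n = 9, so closeness = 8/20 = 2/5.

2/5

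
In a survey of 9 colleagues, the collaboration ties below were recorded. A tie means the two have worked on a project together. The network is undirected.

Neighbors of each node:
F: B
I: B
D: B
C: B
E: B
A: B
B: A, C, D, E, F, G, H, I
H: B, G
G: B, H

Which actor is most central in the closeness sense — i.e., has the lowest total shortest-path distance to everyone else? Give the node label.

Farness (sum of distances to all others) for each node — A:15, B:8, C:15, D:15, E:15, F:15, G:14, H:14, I:15.
The smallest farness is 8, for B, so B has the highest closeness.

B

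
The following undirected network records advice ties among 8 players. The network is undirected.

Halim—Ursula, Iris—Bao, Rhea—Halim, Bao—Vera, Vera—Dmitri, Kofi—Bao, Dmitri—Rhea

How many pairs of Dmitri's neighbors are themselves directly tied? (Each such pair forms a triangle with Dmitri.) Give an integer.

0

Dmitri's neighbors are Rhea and Vera, but none of them are tied to each other, so no triangle contains Dmitri.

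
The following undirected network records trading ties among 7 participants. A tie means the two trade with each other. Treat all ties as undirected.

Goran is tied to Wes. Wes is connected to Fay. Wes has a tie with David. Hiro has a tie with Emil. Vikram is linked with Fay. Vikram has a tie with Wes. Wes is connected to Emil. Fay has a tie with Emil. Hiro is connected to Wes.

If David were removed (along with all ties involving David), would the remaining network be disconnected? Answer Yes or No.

No

Even without David, every remaining node can still reach every other (the residual graph is connected), so David is not a cut vertex.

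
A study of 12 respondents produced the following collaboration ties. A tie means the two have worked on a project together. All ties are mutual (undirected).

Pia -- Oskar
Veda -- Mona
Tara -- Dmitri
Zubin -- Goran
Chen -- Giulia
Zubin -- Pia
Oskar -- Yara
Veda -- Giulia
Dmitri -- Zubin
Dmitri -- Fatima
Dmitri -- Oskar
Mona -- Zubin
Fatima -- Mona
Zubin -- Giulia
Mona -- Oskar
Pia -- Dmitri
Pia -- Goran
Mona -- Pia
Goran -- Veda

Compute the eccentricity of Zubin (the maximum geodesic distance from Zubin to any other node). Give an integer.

Distances from Zubin: Chen:2, Dmitri:1, Fatima:2, Giulia:1, Goran:1, Mona:1, Oskar:2, Pia:1, Tara:2, Veda:2, Yara:3.
The largest is 3 (to Yara), so the eccentricity of Zubin is 3.

3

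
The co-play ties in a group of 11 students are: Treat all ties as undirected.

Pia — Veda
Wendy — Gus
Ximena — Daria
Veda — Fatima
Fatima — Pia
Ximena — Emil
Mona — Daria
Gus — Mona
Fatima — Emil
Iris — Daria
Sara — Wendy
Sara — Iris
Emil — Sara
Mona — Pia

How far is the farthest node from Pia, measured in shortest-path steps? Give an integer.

Distances from Pia: Daria:2, Emil:2, Fatima:1, Gus:2, Iris:3, Mona:1, Sara:3, Veda:1, Wendy:3, Ximena:3.
The largest is 3 (to Ximena, Sara, Wendy, and Iris), so the eccentricity of Pia is 3.

3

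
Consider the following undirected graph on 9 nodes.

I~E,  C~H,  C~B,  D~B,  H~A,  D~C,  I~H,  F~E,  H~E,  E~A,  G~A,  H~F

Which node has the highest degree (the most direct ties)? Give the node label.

H

Degrees — A:3, B:2, C:3, D:2, E:4, F:2, G:1, H:5, I:2.
The maximum is 5, attained only by H.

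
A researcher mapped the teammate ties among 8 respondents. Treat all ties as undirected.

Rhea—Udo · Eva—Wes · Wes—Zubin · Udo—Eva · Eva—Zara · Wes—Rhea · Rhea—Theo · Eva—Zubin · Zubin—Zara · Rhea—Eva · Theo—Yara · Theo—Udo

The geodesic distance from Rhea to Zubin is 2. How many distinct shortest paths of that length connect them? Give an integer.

2

The shortest distance is 2. The length-2 paths are: Rhea–Wes–Zubin; Rhea–Eva–Zubin.
That gives 2 distinct shortest paths.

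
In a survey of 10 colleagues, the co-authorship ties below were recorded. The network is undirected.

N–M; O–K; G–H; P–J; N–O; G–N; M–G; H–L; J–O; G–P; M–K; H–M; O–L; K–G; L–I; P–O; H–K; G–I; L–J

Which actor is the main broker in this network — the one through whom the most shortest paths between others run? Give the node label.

Unnormalized betweenness of each node: G:103/12, H:9/4, I:1/2, J:1/2, K:19/12, L:17/4, M:5/6, N:13/12, O:35/6, P:19/12.
G has the largest value, 103/12, making it the main broker — the node through which the most shortest paths run.

G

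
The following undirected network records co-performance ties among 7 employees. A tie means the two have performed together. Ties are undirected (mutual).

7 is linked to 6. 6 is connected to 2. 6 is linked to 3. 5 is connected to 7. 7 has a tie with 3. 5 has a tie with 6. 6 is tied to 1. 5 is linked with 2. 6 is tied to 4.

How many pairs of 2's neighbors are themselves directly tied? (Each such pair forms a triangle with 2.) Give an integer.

2's neighbors: 5 and 6.
Neighbor pairs that are themselves tied: 2–5–6. Each forms one triangle with 2, for 1 in total.

1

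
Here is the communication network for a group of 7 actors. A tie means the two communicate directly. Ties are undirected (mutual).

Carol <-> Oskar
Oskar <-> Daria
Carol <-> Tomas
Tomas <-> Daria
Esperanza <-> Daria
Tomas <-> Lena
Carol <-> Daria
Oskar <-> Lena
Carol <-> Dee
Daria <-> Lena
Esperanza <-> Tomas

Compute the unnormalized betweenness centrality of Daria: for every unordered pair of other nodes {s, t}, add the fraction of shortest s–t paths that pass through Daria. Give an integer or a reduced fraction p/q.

7/2

Pairs whose geodesics pass through Daria — Lena–Dee: 1/3; Lena–Esperanza: 1/2; Lena–Carol: 1/3; Dee–Esperanza: 1/2; Tomas–Oskar: 1/3; Esperanza–Oskar: 1; Esperanza–Carol: 1/2.
All other pairs contribute 0.
Summing the contributions gives betweenness(Daria) = 7/2.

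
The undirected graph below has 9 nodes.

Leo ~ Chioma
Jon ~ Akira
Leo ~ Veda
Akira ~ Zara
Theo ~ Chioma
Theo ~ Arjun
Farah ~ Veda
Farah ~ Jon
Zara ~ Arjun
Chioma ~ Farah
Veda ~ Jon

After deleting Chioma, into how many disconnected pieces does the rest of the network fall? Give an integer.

1

Chioma's neighbors (Farah, Leo, and Theo) remain reachable from one another through other ties, so the rest of the network stays in one piece.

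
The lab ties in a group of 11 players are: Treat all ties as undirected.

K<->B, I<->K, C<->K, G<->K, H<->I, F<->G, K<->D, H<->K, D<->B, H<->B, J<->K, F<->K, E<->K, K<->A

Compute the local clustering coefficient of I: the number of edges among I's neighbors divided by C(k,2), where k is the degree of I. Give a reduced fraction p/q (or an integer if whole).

I's neighbors: H and K (k = 2).
Possible neighbor pairs: C(2,2) = 1. Edges among them: H–K → e = 1.
Clustering(I) = 1/1.

1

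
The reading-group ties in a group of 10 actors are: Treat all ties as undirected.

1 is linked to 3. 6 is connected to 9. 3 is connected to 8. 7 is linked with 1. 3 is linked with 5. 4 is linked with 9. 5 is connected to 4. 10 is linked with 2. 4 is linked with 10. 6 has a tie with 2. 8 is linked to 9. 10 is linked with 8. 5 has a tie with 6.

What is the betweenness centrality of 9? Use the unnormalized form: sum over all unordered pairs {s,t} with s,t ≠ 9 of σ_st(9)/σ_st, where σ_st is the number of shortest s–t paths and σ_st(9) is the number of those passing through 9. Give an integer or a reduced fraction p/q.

Pairs whose geodesics pass through 9 — 8–4: 1/2; 8–6: 1; 4–6: 1/2.
All other pairs contribute 0.
Summing the contributions gives betweenness(9) = 2.

2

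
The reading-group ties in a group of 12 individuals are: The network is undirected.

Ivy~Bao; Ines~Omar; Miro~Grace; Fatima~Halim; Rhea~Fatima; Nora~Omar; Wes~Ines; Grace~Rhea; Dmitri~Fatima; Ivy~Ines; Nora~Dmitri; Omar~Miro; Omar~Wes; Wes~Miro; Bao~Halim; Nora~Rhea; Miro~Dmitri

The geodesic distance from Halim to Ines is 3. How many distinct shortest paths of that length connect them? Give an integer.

The shortest distance is 3, and the only length-3 path is Halim–Bao–Ivy–Ines. So there is exactly 1 shortest path.

1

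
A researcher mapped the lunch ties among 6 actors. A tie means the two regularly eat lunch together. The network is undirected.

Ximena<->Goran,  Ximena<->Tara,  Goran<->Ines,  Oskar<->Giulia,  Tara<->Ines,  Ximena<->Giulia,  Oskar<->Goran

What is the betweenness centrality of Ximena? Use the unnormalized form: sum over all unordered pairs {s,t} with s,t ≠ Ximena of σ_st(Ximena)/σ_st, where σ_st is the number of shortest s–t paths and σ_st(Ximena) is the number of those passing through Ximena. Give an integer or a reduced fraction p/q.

10/3

Pairs whose geodesics pass through Ximena — Tara–Goran: 1/2; Tara–Oskar: 2/3; Tara–Giulia: 1; Ines–Giulia: 2/3; Goran–Giulia: 1/2.
All other pairs contribute 0.
Summing the contributions gives betweenness(Ximena) = 10/3.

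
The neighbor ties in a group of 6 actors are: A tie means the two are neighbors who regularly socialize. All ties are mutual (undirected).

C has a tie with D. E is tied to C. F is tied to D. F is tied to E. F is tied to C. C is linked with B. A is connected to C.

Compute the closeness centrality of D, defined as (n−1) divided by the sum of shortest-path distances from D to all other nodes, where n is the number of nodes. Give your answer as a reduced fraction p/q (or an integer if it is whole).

Distances from D: A:2, B:2, C:1, E:2, F:1. Sum = 8.
n = 6, so closeness = 5/8.

5/8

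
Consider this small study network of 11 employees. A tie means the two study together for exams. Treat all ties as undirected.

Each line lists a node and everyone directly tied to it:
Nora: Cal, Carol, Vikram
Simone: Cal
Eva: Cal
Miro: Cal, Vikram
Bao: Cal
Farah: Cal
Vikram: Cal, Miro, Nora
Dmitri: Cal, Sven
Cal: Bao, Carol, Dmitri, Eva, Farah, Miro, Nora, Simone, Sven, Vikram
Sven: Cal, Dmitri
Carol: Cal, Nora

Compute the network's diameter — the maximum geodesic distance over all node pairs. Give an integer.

Eccentricity of each node (its greatest distance to any other): Bao:2, Cal:1, Carol:2, Dmitri:2, Eva:2, Farah:2, Miro:2, Nora:2, Simone:2, Sven:2, Vikram:2.
The maximum eccentricity is 2, realized for instance by the pair Bao–Vikram via Bao – Cal – Vikram. So the diameter is 2.

2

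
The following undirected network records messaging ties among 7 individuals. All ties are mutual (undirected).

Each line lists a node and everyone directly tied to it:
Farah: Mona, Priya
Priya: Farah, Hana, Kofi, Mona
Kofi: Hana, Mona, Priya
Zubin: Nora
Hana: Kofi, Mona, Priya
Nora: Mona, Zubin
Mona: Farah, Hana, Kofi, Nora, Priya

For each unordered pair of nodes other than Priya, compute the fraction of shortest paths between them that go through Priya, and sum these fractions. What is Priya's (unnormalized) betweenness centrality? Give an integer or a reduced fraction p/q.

1

Pairs whose geodesics pass through Priya — Farah–Hana: 1/2; Farah–Kofi: 1/2.
All other pairs contribute 0.
Summing the contributions gives betweenness(Priya) = 1.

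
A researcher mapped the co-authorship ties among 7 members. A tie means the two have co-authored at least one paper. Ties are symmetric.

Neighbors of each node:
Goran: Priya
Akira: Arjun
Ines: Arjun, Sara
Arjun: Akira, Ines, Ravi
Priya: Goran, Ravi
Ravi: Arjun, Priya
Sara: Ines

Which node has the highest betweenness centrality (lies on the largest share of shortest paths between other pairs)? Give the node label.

Arjun

Unnormalized betweenness of each node: Akira:0, Arjun:11, Goran:0, Ines:5, Priya:5, Ravi:8, Sara:0.
Arjun has the largest value, 11, making it the main broker — the node through which the most shortest paths run.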